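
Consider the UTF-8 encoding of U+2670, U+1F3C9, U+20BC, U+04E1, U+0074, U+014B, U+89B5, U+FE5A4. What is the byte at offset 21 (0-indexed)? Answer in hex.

0xA4

U+2670 → 3-byte form E2 99 B0 at offsets 0–2.
U+1F3C9 → 4-byte form F0 9F 8F 89 at offsets 3–6.
U+20BC → 3-byte form E2 82 BC at offsets 7–9.
U+04E1 → 2-byte form D3 A1 at offsets 10–11.
U+0074 → 1-byte form 74 at offsets 12–12.
U+014B → 2-byte form C5 8B at offsets 13–14.
U+89B5 → 3-byte form E8 A6 B5 at offsets 15–17.
U+FE5A4 → 4-byte form F3 BE 96 A4 at offsets 18–21.
Offset 21 falls in char 8's range; it's byte 4 of F3 BE 96 A4 = 0xA4.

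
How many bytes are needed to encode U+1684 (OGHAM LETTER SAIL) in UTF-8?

U+1684 = 0x1684. UTF-8 uses 1 byte below 0x80, 2 below 0x800, 3 below 0x10000, 4 up to 0x10FFFF. 0x1684 is in U+0800–U+FFFF → 3 bytes.

3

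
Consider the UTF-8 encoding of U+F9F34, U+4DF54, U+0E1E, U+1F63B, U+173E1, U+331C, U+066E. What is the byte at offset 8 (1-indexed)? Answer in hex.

0x94

1-indexed offset 8 is 0-indexed offset 7.
U+F9F34 → 4-byte form F3 B9 BC B4 at offsets 0–3.
U+4DF54 → 4-byte form F1 8D BD 94 at offsets 4–7.
Offset 7 falls in char 2's range; it's byte 4 of F1 8D BD 94 = 0x94.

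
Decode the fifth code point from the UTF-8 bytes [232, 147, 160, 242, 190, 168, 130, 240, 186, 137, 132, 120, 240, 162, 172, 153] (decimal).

Offset 0: leading byte 0xE8 = 11101000 → 3-byte char #1 = E8 93 A0.
Offset 3: leading byte 0xF2 = 11110010 → 4-byte char #2 = F2 BE A8 82.
Offset 7: leading byte 0xF0 = 11110000 → 4-byte char #3 = F0 BA 89 84.
Offset 11: leading byte 0x78 = 01111000 → 1-byte char #4 = 78.
Offset 12: leading byte 0xF0 = 11110000 → 4-byte char #5 = F0 A2 AC 99.
Leading byte 0xF0 = 11110000 matches 11110xxx → 4-byte sequence.
Byte 1: 0xF0 = 11110000, payload 000 (3 bits).
Byte 2: 0xA2 = 10100010 (10xxxxxx ✓), payload 100010.
Byte 3: 0xAC = 10101100 (10xxxxxx ✓), payload 101100.
Byte 4: 0x99 = 10011001 (10xxxxxx ✓), payload 011001.
Concatenate: 000100010101100011001 = 0x22B19 (21 bits → U+22B19).

U+22B19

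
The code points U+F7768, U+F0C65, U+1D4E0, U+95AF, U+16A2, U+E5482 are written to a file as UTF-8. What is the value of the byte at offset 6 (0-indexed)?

U+F7768 → 4-byte form F3 B7 9D A8 at offsets 0–3.
U+F0C65 → 4-byte form F3 B0 B1 A5 at offsets 4–7.
Offset 6 falls in char 2's range; it's byte 3 of F3 B0 B1 A5 = 0xB1.

0xB1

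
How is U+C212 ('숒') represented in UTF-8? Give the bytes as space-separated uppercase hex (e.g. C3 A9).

U+C212 = 0xC212 = 49682 decimal. In range U+0800–U+FFFF → 3-byte form: 1110xxxx 10xxxxxx 10xxxxxx.
Binary (16 bits): 1100001000010010.
Split 4+6+6: 1100 | 001000 | 010010.
Byte 1: 11101100 = 0xEC.
Byte 2: 10001000 = 0x88.
Byte 3: 10010010 = 0x92.

EC 88 92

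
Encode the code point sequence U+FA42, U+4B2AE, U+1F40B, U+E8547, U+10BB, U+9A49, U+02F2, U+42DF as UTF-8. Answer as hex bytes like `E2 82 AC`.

U+FA42: 3-byte form → EF A9 82.
U+4B2AE: 4-byte form → F1 8B 8A AE.
U+1F40B: 4-byte form → F0 9F 90 8B.
U+E8547: 4-byte form → F3 A8 95 87.
U+10BB: 3-byte form → E1 82 BB.
U+9A49: 3-byte form → E9 A9 89.
U+02F2: 2-byte form → CB B2.
U+42DF: 3-byte form → E4 8B 9F.
Concatenated (26 bytes): EF A9 82 F1 8B 8A AE F0 9F 90 8B F3 A8 95 87 E1 82 BB E9 A9 89 CB B2 E4 8B 9F.

EF A9 82 F1 8B 8A AE F0 9F 90 8B F3 A8 95 87 E1 82 BB E9 A9 89 CB B2 E4 8B 9F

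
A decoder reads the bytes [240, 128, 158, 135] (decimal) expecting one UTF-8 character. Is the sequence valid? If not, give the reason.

invalid (overlong encoding)

Leading byte 0xF0 = 11110000 → 4-byte form.
Continuation bytes all match 10xxxxxx. Payload decodes to 0x787.
But 0x787 < 0x10000, the minimum for a 4-byte sequence — this is an overlong encoding.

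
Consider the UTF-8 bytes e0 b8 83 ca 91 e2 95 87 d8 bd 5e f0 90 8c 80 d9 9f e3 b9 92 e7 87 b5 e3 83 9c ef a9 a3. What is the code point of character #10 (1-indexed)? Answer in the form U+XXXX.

U+30DC

Offset 0: leading byte 0xE0 = 11100000 → 3-byte char #1 = E0 B8 83.
Offset 3: leading byte 0xCA = 11001010 → 2-byte char #2 = CA 91.
Offset 5: leading byte 0xE2 = 11100010 → 3-byte char #3 = E2 95 87.
Offset 8: leading byte 0xD8 = 11011000 → 2-byte char #4 = D8 BD.
Offset 10: leading byte 0x5E = 01011110 → 1-byte char #5 = 5E.
Offset 11: leading byte 0xF0 = 11110000 → 4-byte char #6 = F0 90 8C 80.
Offset 15: leading byte 0xD9 = 11011001 → 2-byte char #7 = D9 9F.
Offset 17: leading byte 0xE3 = 11100011 → 3-byte char #8 = E3 B9 92.
Offset 20: leading byte 0xE7 = 11100111 → 3-byte char #9 = E7 87 B5.
Offset 23: leading byte 0xE3 = 11100011 → 3-byte char #10 = E3 83 9C.
Leading byte 0xE3 = 11100011 matches 1110xxxx → 3-byte sequence.
Byte 1: 0xE3 = 11100011, payload 0011 (4 bits).
Byte 2: 0x83 = 10000011 (10xxxxxx ✓), payload 000011.
Byte 3: 0x9C = 10011100 (10xxxxxx ✓), payload 011100.
Concatenate: 0011000011011100 = 0x30DC (16 bits → U+30DC).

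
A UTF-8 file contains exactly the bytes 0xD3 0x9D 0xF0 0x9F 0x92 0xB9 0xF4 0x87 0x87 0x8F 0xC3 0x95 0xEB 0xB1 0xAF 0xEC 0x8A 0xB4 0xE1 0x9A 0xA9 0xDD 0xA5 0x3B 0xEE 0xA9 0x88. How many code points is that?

Byte at offset 0: 0xD3 = 11010011 → 2-byte char (#1). Advance 2.
Byte at offset 2: 0xF0 = 11110000 → 4-byte char (#2). Advance 4.
Byte at offset 6: 0xF4 = 11110100 → 4-byte char (#3). Advance 4.
Byte at offset 10: 0xC3 = 11000011 → 2-byte char (#4). Advance 2.
Byte at offset 12: 0xEB = 11101011 → 3-byte char (#5). Advance 3.
Byte at offset 15: 0xEC = 11101100 → 3-byte char (#6). Advance 3.
Byte at offset 18: 0xE1 = 11100001 → 3-byte char (#7). Advance 3.
Byte at offset 21: 0xDD = 11011101 → 2-byte char (#8). Advance 2.
Byte at offset 23: 0x3B = 00111011 → 1-byte char (#9). Advance 1.
Byte at offset 24: 0xEE = 11101110 → 3-byte char (#10). Advance 3.
Reached end at offset 27 after 10 code points.

10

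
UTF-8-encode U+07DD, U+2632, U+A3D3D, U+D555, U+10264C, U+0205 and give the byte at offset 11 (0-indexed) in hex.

0x95

U+07DD → 2-byte form DF 9D at offsets 0–1.
U+2632 → 3-byte form E2 98 B2 at offsets 2–4.
U+A3D3D → 4-byte form F2 A3 B4 BD at offsets 5–8.
U+D555 → 3-byte form ED 95 95 at offsets 9–11.
Offset 11 falls in char 4's range; it's byte 3 of ED 95 95 = 0x95.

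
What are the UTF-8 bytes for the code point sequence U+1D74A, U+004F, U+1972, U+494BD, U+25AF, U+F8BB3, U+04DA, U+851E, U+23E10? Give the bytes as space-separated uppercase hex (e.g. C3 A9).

F0 9D 9D 8A 4F E1 A5 B2 F1 89 92 BD E2 96 AF F3 B8 AE B3 D3 9A E8 94 9E F0 A3 B8 90

U+1D74A: 4-byte form → F0 9D 9D 8A.
U+004F: 1-byte form → 4F.
U+1972: 3-byte form → E1 A5 B2.
U+494BD: 4-byte form → F1 89 92 BD.
U+25AF: 3-byte form → E2 96 AF.
U+F8BB3: 4-byte form → F3 B8 AE B3.
U+04DA: 2-byte form → D3 9A.
U+851E: 3-byte form → E8 94 9E.
U+23E10: 4-byte form → F0 A3 B8 90.
Concatenated (28 bytes): F0 9D 9D 8A 4F E1 A5 B2 F1 89 92 BD E2 96 AF F3 B8 AE B3 D3 9A E8 94 9E F0 A3 B8 90.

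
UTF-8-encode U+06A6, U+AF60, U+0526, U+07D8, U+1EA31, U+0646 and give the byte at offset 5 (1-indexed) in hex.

0xA0

1-indexed offset 5 is 0-indexed offset 4.
U+06A6 → 2-byte form DA A6 at offsets 0–1.
U+AF60 → 3-byte form EA BD A0 at offsets 2–4.
Offset 4 falls in char 2's range; it's byte 3 of EA BD A0 = 0xA0.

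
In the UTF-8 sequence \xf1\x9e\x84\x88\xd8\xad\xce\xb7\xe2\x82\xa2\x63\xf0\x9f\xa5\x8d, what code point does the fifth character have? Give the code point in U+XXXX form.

Offset 0: leading byte 0xF1 = 11110001 → 4-byte char #1 = F1 9E 84 88.
Offset 4: leading byte 0xD8 = 11011000 → 2-byte char #2 = D8 AD.
Offset 6: leading byte 0xCE = 11001110 → 2-byte char #3 = CE B7.
Offset 8: leading byte 0xE2 = 11100010 → 3-byte char #4 = E2 82 A2.
Offset 11: leading byte 0x63 = 01100011 → 1-byte char #5 = 63.
Leading byte 0x63 = 01100011 matches 0xxxxxxx → 1-byte sequence.
Byte 1: 0x63 = 01100011, payload 1100011 (7 bits).
Concatenate: 1100011 = 0x63 (7 bits → U+0063).

U+0063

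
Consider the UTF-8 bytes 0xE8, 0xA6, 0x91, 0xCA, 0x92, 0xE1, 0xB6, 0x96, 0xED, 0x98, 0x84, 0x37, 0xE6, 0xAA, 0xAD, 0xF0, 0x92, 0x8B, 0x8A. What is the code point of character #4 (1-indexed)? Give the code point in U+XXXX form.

U+D604

Offset 0: leading byte 0xE8 = 11101000 → 3-byte char #1 = E8 A6 91.
Offset 3: leading byte 0xCA = 11001010 → 2-byte char #2 = CA 92.
Offset 5: leading byte 0xE1 = 11100001 → 3-byte char #3 = E1 B6 96.
Offset 8: leading byte 0xED = 11101101 → 3-byte char #4 = ED 98 84.
Leading byte 0xED = 11101101 matches 1110xxxx → 3-byte sequence.
Byte 1: 0xED = 11101101, payload 1101 (4 bits).
Byte 2: 0x98 = 10011000 (10xxxxxx ✓), payload 011000.
Byte 3: 0x84 = 10000100 (10xxxxxx ✓), payload 000100.
Concatenate: 1101011000000100 = 0xD604 (16 bits → U+D604).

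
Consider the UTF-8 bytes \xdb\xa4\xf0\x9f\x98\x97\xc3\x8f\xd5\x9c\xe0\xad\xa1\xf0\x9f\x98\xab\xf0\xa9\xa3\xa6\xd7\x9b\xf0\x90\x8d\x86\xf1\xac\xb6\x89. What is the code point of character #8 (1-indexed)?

Offset 0: leading byte 0xDB = 11011011 → 2-byte char #1 = DB A4.
Offset 2: leading byte 0xF0 = 11110000 → 4-byte char #2 = F0 9F 98 97.
Offset 6: leading byte 0xC3 = 11000011 → 2-byte char #3 = C3 8F.
Offset 8: leading byte 0xD5 = 11010101 → 2-byte char #4 = D5 9C.
Offset 10: leading byte 0xE0 = 11100000 → 3-byte char #5 = E0 AD A1.
Offset 13: leading byte 0xF0 = 11110000 → 4-byte char #6 = F0 9F 98 AB.
Offset 17: leading byte 0xF0 = 11110000 → 4-byte char #7 = F0 A9 A3 A6.
Offset 21: leading byte 0xD7 = 11010111 → 2-byte char #8 = D7 9B.
Leading byte 0xD7 = 11010111 matches 110xxxxx → 2-byte sequence.
Byte 1: 0xD7 = 11010111, payload 10111 (5 bits).
Byte 2: 0x9B = 10011011 (10xxxxxx ✓), payload 011011.
Concatenate: 10111011011 = 0x5DB (11 bits → U+05DB).

U+05DB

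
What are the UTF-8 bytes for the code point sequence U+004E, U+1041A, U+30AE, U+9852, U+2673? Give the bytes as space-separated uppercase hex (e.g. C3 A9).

4E F0 90 90 9A E3 82 AE E9 A1 92 E2 99 B3

U+004E: 1-byte form → 4E.
U+1041A: 4-byte form → F0 90 90 9A.
U+30AE: 3-byte form → E3 82 AE.
U+9852: 3-byte form → E9 A1 92.
U+2673: 3-byte form → E2 99 B3.
Concatenated (14 bytes): 4E F0 90 90 9A E3 82 AE E9 A1 92 E2 99 B3.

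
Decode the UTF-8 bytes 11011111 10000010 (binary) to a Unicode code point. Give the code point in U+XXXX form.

Leading byte 0xDF = 11011111 matches 110xxxxx → 2-byte sequence.
Byte 1: 0xDF = 11011111, payload 11111 (5 bits).
Byte 2: 0x82 = 10000010 (10xxxxxx ✓), payload 000010.
Concatenate: 11111000010 = 0x7C2 (11 bits → U+07C2).

U+07C2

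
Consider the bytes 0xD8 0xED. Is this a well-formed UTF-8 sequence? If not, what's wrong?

invalid (non-continuation byte where continuation expected)

Leading byte 0xD8 = 11011000 → 2-byte form.
Byte 2 is 0xED = 11101101, which is not 10xxxxxx — expected a continuation byte.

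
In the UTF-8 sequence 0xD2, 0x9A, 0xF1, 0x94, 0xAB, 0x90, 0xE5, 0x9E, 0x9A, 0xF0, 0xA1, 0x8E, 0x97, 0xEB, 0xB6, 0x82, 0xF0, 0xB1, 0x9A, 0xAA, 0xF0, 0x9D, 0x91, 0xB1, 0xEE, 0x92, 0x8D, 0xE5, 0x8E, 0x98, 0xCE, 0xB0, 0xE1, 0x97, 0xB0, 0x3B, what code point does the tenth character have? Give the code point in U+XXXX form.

Offset 0: leading byte 0xD2 = 11010010 → 2-byte char #1 = D2 9A.
Offset 2: leading byte 0xF1 = 11110001 → 4-byte char #2 = F1 94 AB 90.
Offset 6: leading byte 0xE5 = 11100101 → 3-byte char #3 = E5 9E 9A.
Offset 9: leading byte 0xF0 = 11110000 → 4-byte char #4 = F0 A1 8E 97.
Offset 13: leading byte 0xEB = 11101011 → 3-byte char #5 = EB B6 82.
Offset 16: leading byte 0xF0 = 11110000 → 4-byte char #6 = F0 B1 9A AA.
Offset 20: leading byte 0xF0 = 11110000 → 4-byte char #7 = F0 9D 91 B1.
Offset 24: leading byte 0xEE = 11101110 → 3-byte char #8 = EE 92 8D.
Offset 27: leading byte 0xE5 = 11100101 → 3-byte char #9 = E5 8E 98.
Offset 30: leading byte 0xCE = 11001110 → 2-byte char #10 = CE B0.
Leading byte 0xCE = 11001110 matches 110xxxxx → 2-byte sequence.
Byte 1: 0xCE = 11001110, payload 01110 (5 bits).
Byte 2: 0xB0 = 10110000 (10xxxxxx ✓), payload 110000.
Concatenate: 01110110000 = 0x3B0 (11 bits → U+03B0).

U+03B0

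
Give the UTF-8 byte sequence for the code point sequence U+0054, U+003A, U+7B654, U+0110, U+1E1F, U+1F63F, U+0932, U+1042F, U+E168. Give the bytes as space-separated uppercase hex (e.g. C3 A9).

54 3A F1 BB 99 94 C4 90 E1 B8 9F F0 9F 98 BF E0 A4 B2 F0 90 90 AF EE 85 A8

U+0054: 1-byte form → 54.
U+003A: 1-byte form → 3A.
U+7B654: 4-byte form → F1 BB 99 94.
U+0110: 2-byte form → C4 90.
U+1E1F: 3-byte form → E1 B8 9F.
U+1F63F: 4-byte form → F0 9F 98 BF.
U+0932: 3-byte form → E0 A4 B2.
U+1042F: 4-byte form → F0 90 90 AF.
U+E168: 3-byte form → EE 85 A8.
Concatenated (25 bytes): 54 3A F1 BB 99 94 C4 90 E1 B8 9F F0 9F 98 BF E0 A4 B2 F0 90 90 AF EE 85 A8.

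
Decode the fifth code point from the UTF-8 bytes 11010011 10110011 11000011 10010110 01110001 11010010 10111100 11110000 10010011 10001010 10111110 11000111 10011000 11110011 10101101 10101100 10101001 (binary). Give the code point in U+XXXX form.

Offset 0: leading byte 0xD3 = 11010011 → 2-byte char #1 = D3 B3.
Offset 2: leading byte 0xC3 = 11000011 → 2-byte char #2 = C3 96.
Offset 4: leading byte 0x71 = 01110001 → 1-byte char #3 = 71.
Offset 5: leading byte 0xD2 = 11010010 → 2-byte char #4 = D2 BC.
Offset 7: leading byte 0xF0 = 11110000 → 4-byte char #5 = F0 93 8A BE.
Leading byte 0xF0 = 11110000 matches 11110xxx → 4-byte sequence.
Byte 1: 0xF0 = 11110000, payload 000 (3 bits).
Byte 2: 0x93 = 10010011 (10xxxxxx ✓), payload 010011.
Byte 3: 0x8A = 10001010 (10xxxxxx ✓), payload 001010.
Byte 4: 0xBE = 10111110 (10xxxxxx ✓), payload 111110.
Concatenate: 000010011001010111110 = 0x132BE (21 bits → U+132BE).

U+132BE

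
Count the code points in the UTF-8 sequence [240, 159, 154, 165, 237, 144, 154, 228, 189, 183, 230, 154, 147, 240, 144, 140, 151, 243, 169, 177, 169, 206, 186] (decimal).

Byte at offset 0: 0xF0 = 11110000 → 4-byte char (#1). Advance 4.
Byte at offset 4: 0xED = 11101101 → 3-byte char (#2). Advance 3.
Byte at offset 7: 0xE4 = 11100100 → 3-byte char (#3). Advance 3.
Byte at offset 10: 0xE6 = 11100110 → 3-byte char (#4). Advance 3.
Byte at offset 13: 0xF0 = 11110000 → 4-byte char (#5). Advance 4.
Byte at offset 17: 0xF3 = 11110011 → 4-byte char (#6). Advance 4.
Byte at offset 21: 0xCE = 11001110 → 2-byte char (#7). Advance 2.
Reached end at offset 23 after 7 code points.

7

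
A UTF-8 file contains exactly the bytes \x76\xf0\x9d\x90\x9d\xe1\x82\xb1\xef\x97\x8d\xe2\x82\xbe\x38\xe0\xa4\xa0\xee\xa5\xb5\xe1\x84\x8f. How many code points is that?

9

Byte at offset 0: 0x76 = 01110110 → 1-byte char (#1). Advance 1.
Byte at offset 1: 0xF0 = 11110000 → 4-byte char (#2). Advance 4.
Byte at offset 5: 0xE1 = 11100001 → 3-byte char (#3). Advance 3.
Byte at offset 8: 0xEF = 11101111 → 3-byte char (#4). Advance 3.
Byte at offset 11: 0xE2 = 11100010 → 3-byte char (#5). Advance 3.
Byte at offset 14: 0x38 = 00111000 → 1-byte char (#6). Advance 1.
Byte at offset 15: 0xE0 = 11100000 → 3-byte char (#7). Advance 3.
Byte at offset 18: 0xEE = 11101110 → 3-byte char (#8). Advance 3.
Byte at offset 21: 0xE1 = 11100001 → 3-byte char (#9). Advance 3.
Reached end at offset 24 after 9 code points.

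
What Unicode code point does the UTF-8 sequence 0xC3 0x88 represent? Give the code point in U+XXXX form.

U+00C8

Leading byte 0xC3 = 11000011 matches 110xxxxx → 2-byte sequence.
Byte 1: 0xC3 = 11000011, payload 00011 (5 bits).
Byte 2: 0x88 = 10001000 (10xxxxxx ✓), payload 001000.
Concatenate: 00011001000 = 0xC8 (11 bits → U+00C8).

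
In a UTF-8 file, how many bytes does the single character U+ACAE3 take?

4

U+ACAE3 = 0xACAE3. UTF-8 uses 1 byte below 0x80, 2 below 0x800, 3 below 0x10000, 4 up to 0x10FFFF. 0xACAE3 is in U+10000–U+10FFFF → 4 bytes.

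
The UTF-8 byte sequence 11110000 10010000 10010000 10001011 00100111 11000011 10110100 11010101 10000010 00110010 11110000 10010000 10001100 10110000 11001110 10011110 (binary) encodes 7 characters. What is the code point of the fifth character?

Offset 0: leading byte 0xF0 = 11110000 → 4-byte char #1 = F0 90 90 8B.
Offset 4: leading byte 0x27 = 00100111 → 1-byte char #2 = 27.
Offset 5: leading byte 0xC3 = 11000011 → 2-byte char #3 = C3 B4.
Offset 7: leading byte 0xD5 = 11010101 → 2-byte char #4 = D5 82.
Offset 9: leading byte 0x32 = 00110010 → 1-byte char #5 = 32.
Leading byte 0x32 = 00110010 matches 0xxxxxxx → 1-byte sequence.
Byte 1: 0x32 = 00110010, payload 0110010 (7 bits).
Concatenate: 0110010 = 0x32 (7 bits → U+0032).

U+0032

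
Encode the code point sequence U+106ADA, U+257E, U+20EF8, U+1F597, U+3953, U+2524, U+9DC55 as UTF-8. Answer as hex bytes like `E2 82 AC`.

U+106ADA: 4-byte form → F4 86 AB 9A.
U+257E: 3-byte form → E2 95 BE.
U+20EF8: 4-byte form → F0 A0 BB B8.
U+1F597: 4-byte form → F0 9F 96 97.
U+3953: 3-byte form → E3 A5 93.
U+2524: 3-byte form → E2 94 A4.
U+9DC55: 4-byte form → F2 9D B1 95.
Concatenated (25 bytes): F4 86 AB 9A E2 95 BE F0 A0 BB B8 F0 9F 96 97 E3 A5 93 E2 94 A4 F2 9D B1 95.

F4 86 AB 9A E2 95 BE F0 A0 BB B8 F0 9F 96 97 E3 A5 93 E2 94 A4 F2 9D B1 95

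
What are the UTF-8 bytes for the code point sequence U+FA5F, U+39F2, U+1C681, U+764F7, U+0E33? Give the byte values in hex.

U+FA5F: 3-byte form → EF A9 9F.
U+39F2: 3-byte form → E3 A7 B2.
U+1C681: 4-byte form → F0 9C 9A 81.
U+764F7: 4-byte form → F1 B6 93 B7.
U+0E33: 3-byte form → E0 B8 B3.
Concatenated (17 bytes): EF A9 9F E3 A7 B2 F0 9C 9A 81 F1 B6 93 B7 E0 B8 B3.

EF A9 9F E3 A7 B2 F0 9C 9A 81 F1 B6 93 B7 E0 B8 B3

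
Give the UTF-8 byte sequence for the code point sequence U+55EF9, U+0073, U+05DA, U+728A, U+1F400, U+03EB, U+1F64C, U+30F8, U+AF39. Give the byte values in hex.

F1 95 BB B9 73 D7 9A E7 8A 8A F0 9F 90 80 CF AB F0 9F 99 8C E3 83 B8 EA BC B9

U+55EF9: 4-byte form → F1 95 BB B9.
U+0073: 1-byte form → 73.
U+05DA: 2-byte form → D7 9A.
U+728A: 3-byte form → E7 8A 8A.
U+1F400: 4-byte form → F0 9F 90 80.
U+03EB: 2-byte form → CF AB.
U+1F64C: 4-byte form → F0 9F 99 8C.
U+30F8: 3-byte form → E3 83 B8.
U+AF39: 3-byte form → EA BC B9.
Concatenated (26 bytes): F1 95 BB B9 73 D7 9A E7 8A 8A F0 9F 90 80 CF AB F0 9F 99 8C E3 83 B8 EA BC B9.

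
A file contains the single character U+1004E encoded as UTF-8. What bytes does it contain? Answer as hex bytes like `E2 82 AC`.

F0 90 81 8E

U+1004E = 0x1004E = 65614 decimal. In range U+10000–U+10FFFF → 4-byte form: 11110xxx 10xxxxxx 10xxxxxx 10xxxxxx.
Binary (21 bits): 000010000000001001110.
Split 3+6+6+6: 000 | 010000 | 000001 | 001110.
Byte 1: 11110000 = 0xF0.
Byte 2: 10010000 = 0x90.
Byte 3: 10000001 = 0x81.
Byte 4: 10001110 = 0x8E.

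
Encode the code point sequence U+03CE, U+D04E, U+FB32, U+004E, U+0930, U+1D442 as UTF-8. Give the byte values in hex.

U+03CE: 2-byte form → CF 8E.
U+D04E: 3-byte form → ED 81 8E.
U+FB32: 3-byte form → EF AC B2.
U+004E: 1-byte form → 4E.
U+0930: 3-byte form → E0 A4 B0.
U+1D442: 4-byte form → F0 9D 91 82.
Concatenated (16 bytes): CF 8E ED 81 8E EF AC B2 4E E0 A4 B0 F0 9D 91 82.

CF 8E ED 81 8E EF AC B2 4E E0 A4 B0 F0 9D 91 82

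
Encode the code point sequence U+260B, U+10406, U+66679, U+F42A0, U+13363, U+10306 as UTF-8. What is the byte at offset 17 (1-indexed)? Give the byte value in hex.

1-indexed offset 17 is 0-indexed offset 16.
U+260B → 3-byte form E2 98 8B at offsets 0–2.
U+10406 → 4-byte form F0 90 90 86 at offsets 3–6.
U+66679 → 4-byte form F1 A6 99 B9 at offsets 7–10.
U+F42A0 → 4-byte form F3 B4 8A A0 at offsets 11–14.
U+13363 → 4-byte form F0 93 8D A3 at offsets 15–18.
Offset 16 falls in char 5's range; it's byte 2 of F0 93 8D A3 = 0x93.

0x93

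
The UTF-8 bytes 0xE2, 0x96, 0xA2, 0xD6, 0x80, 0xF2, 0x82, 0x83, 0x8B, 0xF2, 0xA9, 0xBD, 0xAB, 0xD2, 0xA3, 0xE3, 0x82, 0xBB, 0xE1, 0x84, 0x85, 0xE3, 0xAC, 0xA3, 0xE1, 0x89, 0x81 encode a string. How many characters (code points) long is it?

Byte at offset 0: 0xE2 = 11100010 → 3-byte char (#1). Advance 3.
Byte at offset 3: 0xD6 = 11010110 → 2-byte char (#2). Advance 2.
Byte at offset 5: 0xF2 = 11110010 → 4-byte char (#3). Advance 4.
Byte at offset 9: 0xF2 = 11110010 → 4-byte char (#4). Advance 4.
Byte at offset 13: 0xD2 = 11010010 → 2-byte char (#5). Advance 2.
Byte at offset 15: 0xE3 = 11100011 → 3-byte char (#6). Advance 3.
Byte at offset 18: 0xE1 = 11100001 → 3-byte char (#7). Advance 3.
Byte at offset 21: 0xE3 = 11100011 → 3-byte char (#8). Advance 3.
Byte at offset 24: 0xE1 = 11100001 → 3-byte char (#9). Advance 3.
Reached end at offset 27 after 9 code points.

9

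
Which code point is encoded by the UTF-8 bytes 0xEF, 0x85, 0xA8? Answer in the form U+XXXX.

U+F168

Leading byte 0xEF = 11101111 matches 1110xxxx → 3-byte sequence.
Byte 1: 0xEF = 11101111, payload 1111 (4 bits).
Byte 2: 0x85 = 10000101 (10xxxxxx ✓), payload 000101.
Byte 3: 0xA8 = 10101000 (10xxxxxx ✓), payload 101000.
Concatenate: 1111000101101000 = 0xF168 (16 bits → U+F168).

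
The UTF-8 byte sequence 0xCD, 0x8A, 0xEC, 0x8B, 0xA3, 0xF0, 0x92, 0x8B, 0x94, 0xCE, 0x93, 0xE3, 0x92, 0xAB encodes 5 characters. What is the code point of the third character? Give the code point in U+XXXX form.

U+122D4

Offset 0: leading byte 0xCD = 11001101 → 2-byte char #1 = CD 8A.
Offset 2: leading byte 0xEC = 11101100 → 3-byte char #2 = EC 8B A3.
Offset 5: leading byte 0xF0 = 11110000 → 4-byte char #3 = F0 92 8B 94.
Leading byte 0xF0 = 11110000 matches 11110xxx → 4-byte sequence.
Byte 1: 0xF0 = 11110000, payload 000 (3 bits).
Byte 2: 0x92 = 10010010 (10xxxxxx ✓), payload 010010.
Byte 3: 0x8B = 10001011 (10xxxxxx ✓), payload 001011.
Byte 4: 0x94 = 10010100 (10xxxxxx ✓), payload 010100.
Concatenate: 000010010001011010100 = 0x122D4 (21 bits → U+122D4).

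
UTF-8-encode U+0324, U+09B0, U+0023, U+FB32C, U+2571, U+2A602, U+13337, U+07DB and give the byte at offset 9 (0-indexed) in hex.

U+0324 → 2-byte form CC A4 at offsets 0–1.
U+09B0 → 3-byte form E0 A6 B0 at offsets 2–4.
U+0023 → 1-byte form 23 at offsets 5–5.
U+FB32C → 4-byte form F3 BB 8C AC at offsets 6–9.
Offset 9 falls in char 4's range; it's byte 4 of F3 BB 8C AC = 0xAC.

0xAC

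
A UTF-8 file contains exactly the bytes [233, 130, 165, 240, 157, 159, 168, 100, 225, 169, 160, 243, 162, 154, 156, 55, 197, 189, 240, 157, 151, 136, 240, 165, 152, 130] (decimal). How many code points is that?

Byte at offset 0: 0xE9 = 11101001 → 3-byte char (#1). Advance 3.
Byte at offset 3: 0xF0 = 11110000 → 4-byte char (#2). Advance 4.
Byte at offset 7: 0x64 = 01100100 → 1-byte char (#3). Advance 1.
Byte at offset 8: 0xE1 = 11100001 → 3-byte char (#4). Advance 3.
Byte at offset 11: 0xF3 = 11110011 → 4-byte char (#5). Advance 4.
Byte at offset 15: 0x37 = 00110111 → 1-byte char (#6). Advance 1.
Byte at offset 16: 0xC5 = 11000101 → 2-byte char (#7). Advance 2.
Byte at offset 18: 0xF0 = 11110000 → 4-byte char (#8). Advance 4.
Byte at offset 22: 0xF0 = 11110000 → 4-byte char (#9). Advance 4.
Reached end at offset 26 after 9 code points.

9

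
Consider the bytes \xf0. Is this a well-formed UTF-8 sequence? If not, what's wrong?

Leading byte 0xF0 = 11110000 → 4-byte form, but only 1 byte is present.

invalid (sequence truncated)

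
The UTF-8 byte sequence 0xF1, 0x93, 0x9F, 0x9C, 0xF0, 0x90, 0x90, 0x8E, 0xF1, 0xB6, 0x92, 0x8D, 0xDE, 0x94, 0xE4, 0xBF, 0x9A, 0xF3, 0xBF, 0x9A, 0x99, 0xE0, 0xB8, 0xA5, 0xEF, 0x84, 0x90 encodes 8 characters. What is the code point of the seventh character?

Offset 0: leading byte 0xF1 = 11110001 → 4-byte char #1 = F1 93 9F 9C.
Offset 4: leading byte 0xF0 = 11110000 → 4-byte char #2 = F0 90 90 8E.
Offset 8: leading byte 0xF1 = 11110001 → 4-byte char #3 = F1 B6 92 8D.
Offset 12: leading byte 0xDE = 11011110 → 2-byte char #4 = DE 94.
Offset 14: leading byte 0xE4 = 11100100 → 3-byte char #5 = E4 BF 9A.
Offset 17: leading byte 0xF3 = 11110011 → 4-byte char #6 = F3 BF 9A 99.
Offset 21: leading byte 0xE0 = 11100000 → 3-byte char #7 = E0 B8 A5.
Leading byte 0xE0 = 11100000 matches 1110xxxx → 3-byte sequence.
Byte 1: 0xE0 = 11100000, payload 0000 (4 bits).
Byte 2: 0xB8 = 10111000 (10xxxxxx ✓), payload 111000.
Byte 3: 0xA5 = 10100101 (10xxxxxx ✓), payload 100101.
Concatenate: 0000111000100101 = 0xE25 (16 bits → U+0E25).

U+0E25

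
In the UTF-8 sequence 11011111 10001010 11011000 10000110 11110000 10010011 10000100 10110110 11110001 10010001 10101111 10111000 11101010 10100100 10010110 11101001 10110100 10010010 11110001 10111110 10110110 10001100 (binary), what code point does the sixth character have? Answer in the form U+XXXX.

Offset 0: leading byte 0xDF = 11011111 → 2-byte char #1 = DF 8A.
Offset 2: leading byte 0xD8 = 11011000 → 2-byte char #2 = D8 86.
Offset 4: leading byte 0xF0 = 11110000 → 4-byte char #3 = F0 93 84 B6.
Offset 8: leading byte 0xF1 = 11110001 → 4-byte char #4 = F1 91 AF B8.
Offset 12: leading byte 0xEA = 11101010 → 3-byte char #5 = EA A4 96.
Offset 15: leading byte 0xE9 = 11101001 → 3-byte char #6 = E9 B4 92.
Leading byte 0xE9 = 11101001 matches 1110xxxx → 3-byte sequence.
Byte 1: 0xE9 = 11101001, payload 1001 (4 bits).
Byte 2: 0xB4 = 10110100 (10xxxxxx ✓), payload 110100.
Byte 3: 0x92 = 10010010 (10xxxxxx ✓), payload 010010.
Concatenate: 1001110100010010 = 0x9D12 (16 bits → U+9D12).

U+9D12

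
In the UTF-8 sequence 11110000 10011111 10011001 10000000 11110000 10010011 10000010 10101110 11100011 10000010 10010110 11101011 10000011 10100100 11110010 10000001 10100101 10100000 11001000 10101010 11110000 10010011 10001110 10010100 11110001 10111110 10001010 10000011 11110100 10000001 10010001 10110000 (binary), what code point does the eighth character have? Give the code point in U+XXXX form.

U+7E283

Offset 0: leading byte 0xF0 = 11110000 → 4-byte char #1 = F0 9F 99 80.
Offset 4: leading byte 0xF0 = 11110000 → 4-byte char #2 = F0 93 82 AE.
Offset 8: leading byte 0xE3 = 11100011 → 3-byte char #3 = E3 82 96.
Offset 11: leading byte 0xEB = 11101011 → 3-byte char #4 = EB 83 A4.
Offset 14: leading byte 0xF2 = 11110010 → 4-byte char #5 = F2 81 A5 A0.
Offset 18: leading byte 0xC8 = 11001000 → 2-byte char #6 = C8 AA.
Offset 20: leading byte 0xF0 = 11110000 → 4-byte char #7 = F0 93 8E 94.
Offset 24: leading byte 0xF1 = 11110001 → 4-byte char #8 = F1 BE 8A 83.
Leading byte 0xF1 = 11110001 matches 11110xxx → 4-byte sequence.
Byte 1: 0xF1 = 11110001, payload 001 (3 bits).
Byte 2: 0xBE = 10111110 (10xxxxxx ✓), payload 111110.
Byte 3: 0x8A = 10001010 (10xxxxxx ✓), payload 001010.
Byte 4: 0x83 = 10000011 (10xxxxxx ✓), payload 000011.
Concatenate: 001111110001010000011 = 0x7E283 (21 bits → U+7E283).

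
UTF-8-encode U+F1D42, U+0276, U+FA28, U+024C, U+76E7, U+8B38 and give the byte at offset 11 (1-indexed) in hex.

1-indexed offset 11 is 0-indexed offset 10.
U+F1D42 → 4-byte form F3 B1 B5 82 at offsets 0–3.
U+0276 → 2-byte form C9 B6 at offsets 4–5.
U+FA28 → 3-byte form EF A8 A8 at offsets 6–8.
U+024C → 2-byte form C9 8C at offsets 9–10.
Offset 10 falls in char 4's range; it's byte 2 of C9 8C = 0x8C.

0x8C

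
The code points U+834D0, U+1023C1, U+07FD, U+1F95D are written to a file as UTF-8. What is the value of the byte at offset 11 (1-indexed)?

0xF0

1-indexed offset 11 is 0-indexed offset 10.
U+834D0 → 4-byte form F2 83 93 90 at offsets 0–3.
U+1023C1 → 4-byte form F4 82 8F 81 at offsets 4–7.
U+07FD → 2-byte form DF BD at offsets 8–9.
U+1F95D → 4-byte form F0 9F A5 9D at offsets 10–13.
Offset 10 falls in char 4's range; it's byte 1 of F0 9F A5 9D = 0xF0.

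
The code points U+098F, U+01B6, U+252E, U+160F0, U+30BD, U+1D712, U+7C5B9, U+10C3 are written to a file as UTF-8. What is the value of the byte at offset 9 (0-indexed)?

U+098F → 3-byte form E0 A6 8F at offsets 0–2.
U+01B6 → 2-byte form C6 B6 at offsets 3–4.
U+252E → 3-byte form E2 94 AE at offsets 5–7.
U+160F0 → 4-byte form F0 96 83 B0 at offsets 8–11.
Offset 9 falls in char 4's range; it's byte 2 of F0 96 83 B0 = 0x96.

0x96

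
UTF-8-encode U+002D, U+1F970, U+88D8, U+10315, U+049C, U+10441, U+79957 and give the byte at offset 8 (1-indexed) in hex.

1-indexed offset 8 is 0-indexed offset 7.
U+002D → 1-byte form 2D at offsets 0–0.
U+1F970 → 4-byte form F0 9F A5 B0 at offsets 1–4.
U+88D8 → 3-byte form E8 A3 98 at offsets 5–7.
Offset 7 falls in char 3's range; it's byte 3 of E8 A3 98 = 0x98.

0x98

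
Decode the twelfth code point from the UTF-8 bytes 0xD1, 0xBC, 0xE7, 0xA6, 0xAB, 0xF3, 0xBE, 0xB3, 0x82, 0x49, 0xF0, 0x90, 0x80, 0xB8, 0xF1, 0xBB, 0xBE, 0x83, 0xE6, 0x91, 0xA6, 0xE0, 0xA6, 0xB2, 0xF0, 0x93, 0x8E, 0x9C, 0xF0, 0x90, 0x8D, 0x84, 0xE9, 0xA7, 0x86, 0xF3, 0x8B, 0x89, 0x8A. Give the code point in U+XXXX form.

Offset 0: leading byte 0xD1 = 11010001 → 2-byte char #1 = D1 BC.
Offset 2: leading byte 0xE7 = 11100111 → 3-byte char #2 = E7 A6 AB.
Offset 5: leading byte 0xF3 = 11110011 → 4-byte char #3 = F3 BE B3 82.
Offset 9: leading byte 0x49 = 01001001 → 1-byte char #4 = 49.
Offset 10: leading byte 0xF0 = 11110000 → 4-byte char #5 = F0 90 80 B8.
Offset 14: leading byte 0xF1 = 11110001 → 4-byte char #6 = F1 BB BE 83.
Offset 18: leading byte 0xE6 = 11100110 → 3-byte char #7 = E6 91 A6.
Offset 21: leading byte 0xE0 = 11100000 → 3-byte char #8 = E0 A6 B2.
Offset 24: leading byte 0xF0 = 11110000 → 4-byte char #9 = F0 93 8E 9C.
Offset 28: leading byte 0xF0 = 11110000 → 4-byte char #10 = F0 90 8D 84.
Offset 32: leading byte 0xE9 = 11101001 → 3-byte char #11 = E9 A7 86.
Offset 35: leading byte 0xF3 = 11110011 → 4-byte char #12 = F3 8B 89 8A.
Leading byte 0xF3 = 11110011 matches 11110xxx → 4-byte sequence.
Byte 1: 0xF3 = 11110011, payload 011 (3 bits).
Byte 2: 0x8B = 10001011 (10xxxxxx ✓), payload 001011.
Byte 3: 0x89 = 10001001 (10xxxxxx ✓), payload 001001.
Byte 4: 0x8A = 10001010 (10xxxxxx ✓), payload 001010.
Concatenate: 011001011001001001010 = 0xCB24A (21 bits → U+CB24A).

U+CB24A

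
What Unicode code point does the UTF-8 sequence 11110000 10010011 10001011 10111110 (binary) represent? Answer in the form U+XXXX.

U+132FE

Leading byte 0xF0 = 11110000 matches 11110xxx → 4-byte sequence.
Byte 1: 0xF0 = 11110000, payload 000 (3 bits).
Byte 2: 0x93 = 10010011 (10xxxxxx ✓), payload 010011.
Byte 3: 0x8B = 10001011 (10xxxxxx ✓), payload 001011.
Byte 4: 0xBE = 10111110 (10xxxxxx ✓), payload 111110.
Concatenate: 000010011001011111110 = 0x132FE (21 bits → U+132FE).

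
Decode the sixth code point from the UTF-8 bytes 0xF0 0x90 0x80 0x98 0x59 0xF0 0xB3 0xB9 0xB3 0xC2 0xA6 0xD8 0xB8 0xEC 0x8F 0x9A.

U+C3DA

Offset 0: leading byte 0xF0 = 11110000 → 4-byte char #1 = F0 90 80 98.
Offset 4: leading byte 0x59 = 01011001 → 1-byte char #2 = 59.
Offset 5: leading byte 0xF0 = 11110000 → 4-byte char #3 = F0 B3 B9 B3.
Offset 9: leading byte 0xC2 = 11000010 → 2-byte char #4 = C2 A6.
Offset 11: leading byte 0xD8 = 11011000 → 2-byte char #5 = D8 B8.
Offset 13: leading byte 0xEC = 11101100 → 3-byte char #6 = EC 8F 9A.
Leading byte 0xEC = 11101100 matches 1110xxxx → 3-byte sequence.
Byte 1: 0xEC = 11101100, payload 1100 (4 bits).
Byte 2: 0x8F = 10001111 (10xxxxxx ✓), payload 001111.
Byte 3: 0x9A = 10011010 (10xxxxxx ✓), payload 011010.
Concatenate: 1100001111011010 = 0xC3DA (16 bits → U+C3DA).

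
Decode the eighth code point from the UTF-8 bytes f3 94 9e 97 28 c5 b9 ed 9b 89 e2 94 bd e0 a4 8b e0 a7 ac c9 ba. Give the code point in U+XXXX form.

U+027A

Offset 0: leading byte 0xF3 = 11110011 → 4-byte char #1 = F3 94 9E 97.
Offset 4: leading byte 0x28 = 00101000 → 1-byte char #2 = 28.
Offset 5: leading byte 0xC5 = 11000101 → 2-byte char #3 = C5 B9.
Offset 7: leading byte 0xED = 11101101 → 3-byte char #4 = ED 9B 89.
Offset 10: leading byte 0xE2 = 11100010 → 3-byte char #5 = E2 94 BD.
Offset 13: leading byte 0xE0 = 11100000 → 3-byte char #6 = E0 A4 8B.
Offset 16: leading byte 0xE0 = 11100000 → 3-byte char #7 = E0 A7 AC.
Offset 19: leading byte 0xC9 = 11001001 → 2-byte char #8 = C9 BA.
Leading byte 0xC9 = 11001001 matches 110xxxxx → 2-byte sequence.
Byte 1: 0xC9 = 11001001, payload 01001 (5 bits).
Byte 2: 0xBA = 10111010 (10xxxxxx ✓), payload 111010.
Concatenate: 01001111010 = 0x27A (11 bits → U+027A).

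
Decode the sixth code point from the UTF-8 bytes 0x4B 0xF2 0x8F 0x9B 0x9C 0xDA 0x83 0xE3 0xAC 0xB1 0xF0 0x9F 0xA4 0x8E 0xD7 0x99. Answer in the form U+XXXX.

Offset 0: leading byte 0x4B = 01001011 → 1-byte char #1 = 4B.
Offset 1: leading byte 0xF2 = 11110010 → 4-byte char #2 = F2 8F 9B 9C.
Offset 5: leading byte 0xDA = 11011010 → 2-byte char #3 = DA 83.
Offset 7: leading byte 0xE3 = 11100011 → 3-byte char #4 = E3 AC B1.
Offset 10: leading byte 0xF0 = 11110000 → 4-byte char #5 = F0 9F A4 8E.
Offset 14: leading byte 0xD7 = 11010111 → 2-byte char #6 = D7 99.
Leading byte 0xD7 = 11010111 matches 110xxxxx → 2-byte sequence.
Byte 1: 0xD7 = 11010111, payload 10111 (5 bits).
Byte 2: 0x99 = 10011001 (10xxxxxx ✓), payload 011001.
Concatenate: 10111011001 = 0x5D9 (11 bits → U+05D9).

U+05D9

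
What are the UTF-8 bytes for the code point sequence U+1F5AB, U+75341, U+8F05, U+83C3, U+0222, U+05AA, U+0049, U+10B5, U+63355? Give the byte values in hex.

U+1F5AB: 4-byte form → F0 9F 96 AB.
U+75341: 4-byte form → F1 B5 8D 81.
U+8F05: 3-byte form → E8 BC 85.
U+83C3: 3-byte form → E8 8F 83.
U+0222: 2-byte form → C8 A2.
U+05AA: 2-byte form → D6 AA.
U+0049: 1-byte form → 49.
U+10B5: 3-byte form → E1 82 B5.
U+63355: 4-byte form → F1 A3 8D 95.
Concatenated (26 bytes): F0 9F 96 AB F1 B5 8D 81 E8 BC 85 E8 8F 83 C8 A2 D6 AA 49 E1 82 B5 F1 A3 8D 95.

F0 9F 96 AB F1 B5 8D 81 E8 BC 85 E8 8F 83 C8 A2 D6 AA 49 E1 82 B5 F1 A3 8D 95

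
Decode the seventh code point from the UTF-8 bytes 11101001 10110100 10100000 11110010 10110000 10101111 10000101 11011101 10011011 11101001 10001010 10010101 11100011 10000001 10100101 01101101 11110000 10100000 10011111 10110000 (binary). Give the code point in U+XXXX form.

Offset 0: leading byte 0xE9 = 11101001 → 3-byte char #1 = E9 B4 A0.
Offset 3: leading byte 0xF2 = 11110010 → 4-byte char #2 = F2 B0 AF 85.
Offset 7: leading byte 0xDD = 11011101 → 2-byte char #3 = DD 9B.
Offset 9: leading byte 0xE9 = 11101001 → 3-byte char #4 = E9 8A 95.
Offset 12: leading byte 0xE3 = 11100011 → 3-byte char #5 = E3 81 A5.
Offset 15: leading byte 0x6D = 01101101 → 1-byte char #6 = 6D.
Offset 16: leading byte 0xF0 = 11110000 → 4-byte char #7 = F0 A0 9F B0.
Leading byte 0xF0 = 11110000 matches 11110xxx → 4-byte sequence.
Byte 1: 0xF0 = 11110000, payload 000 (3 bits).
Byte 2: 0xA0 = 10100000 (10xxxxxx ✓), payload 100000.
Byte 3: 0x9F = 10011111 (10xxxxxx ✓), payload 011111.
Byte 4: 0xB0 = 10110000 (10xxxxxx ✓), payload 110000.
Concatenate: 000100000011111110000 = 0x207F0 (21 bits → U+207F0).

U+207F0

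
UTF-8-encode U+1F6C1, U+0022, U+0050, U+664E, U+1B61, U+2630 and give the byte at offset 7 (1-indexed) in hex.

0xE6

1-indexed offset 7 is 0-indexed offset 6.
U+1F6C1 → 4-byte form F0 9F 9B 81 at offsets 0–3.
U+0022 → 1-byte form 22 at offsets 4–4.
U+0050 → 1-byte form 50 at offsets 5–5.
U+664E → 3-byte form E6 99 8E at offsets 6–8.
Offset 6 falls in char 4's range; it's byte 1 of E6 99 8E = 0xE6.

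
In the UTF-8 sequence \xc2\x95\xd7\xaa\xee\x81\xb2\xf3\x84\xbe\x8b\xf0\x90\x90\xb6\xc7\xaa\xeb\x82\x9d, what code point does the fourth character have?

U+C4F8B

Offset 0: leading byte 0xC2 = 11000010 → 2-byte char #1 = C2 95.
Offset 2: leading byte 0xD7 = 11010111 → 2-byte char #2 = D7 AA.
Offset 4: leading byte 0xEE = 11101110 → 3-byte char #3 = EE 81 B2.
Offset 7: leading byte 0xF3 = 11110011 → 4-byte char #4 = F3 84 BE 8B.
Leading byte 0xF3 = 11110011 matches 11110xxx → 4-byte sequence.
Byte 1: 0xF3 = 11110011, payload 011 (3 bits).
Byte 2: 0x84 = 10000100 (10xxxxxx ✓), payload 000100.
Byte 3: 0xBE = 10111110 (10xxxxxx ✓), payload 111110.
Byte 4: 0x8B = 10001011 (10xxxxxx ✓), payload 001011.
Concatenate: 011000100111110001011 = 0xC4F8B (21 bits → U+C4F8B).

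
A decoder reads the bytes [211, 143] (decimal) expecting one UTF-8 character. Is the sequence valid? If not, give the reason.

valid

Leading byte 0xD3 = 11010011 → 2-byte form.
Continuation bytes 0x8F=10001111 all match 10xxxxxx.
Decoded value 0x4CF is ≥ 0x80 (shortest form) and not a surrogate.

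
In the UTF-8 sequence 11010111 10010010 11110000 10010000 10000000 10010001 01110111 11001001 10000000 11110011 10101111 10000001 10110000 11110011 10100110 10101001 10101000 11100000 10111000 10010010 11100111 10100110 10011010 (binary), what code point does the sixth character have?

U+E6A68

Offset 0: leading byte 0xD7 = 11010111 → 2-byte char #1 = D7 92.
Offset 2: leading byte 0xF0 = 11110000 → 4-byte char #2 = F0 90 80 91.
Offset 6: leading byte 0x77 = 01110111 → 1-byte char #3 = 77.
Offset 7: leading byte 0xC9 = 11001001 → 2-byte char #4 = C9 80.
Offset 9: leading byte 0xF3 = 11110011 → 4-byte char #5 = F3 AF 81 B0.
Offset 13: leading byte 0xF3 = 11110011 → 4-byte char #6 = F3 A6 A9 A8.
Leading byte 0xF3 = 11110011 matches 11110xxx → 4-byte sequence.
Byte 1: 0xF3 = 11110011, payload 011 (3 bits).
Byte 2: 0xA6 = 10100110 (10xxxxxx ✓), payload 100110.
Byte 3: 0xA9 = 10101001 (10xxxxxx ✓), payload 101001.
Byte 4: 0xA8 = 10101000 (10xxxxxx ✓), payload 101000.
Concatenate: 011100110101001101000 = 0xE6A68 (21 bits → U+E6A68).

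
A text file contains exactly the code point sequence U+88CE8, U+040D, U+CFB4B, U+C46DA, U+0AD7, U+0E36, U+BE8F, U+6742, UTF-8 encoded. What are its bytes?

U+88CE8: 4-byte form → F2 88 B3 A8.
U+040D: 2-byte form → D0 8D.
U+CFB4B: 4-byte form → F3 8F AD 8B.
U+C46DA: 4-byte form → F3 84 9B 9A.
U+0AD7: 3-byte form → E0 AB 97.
U+0E36: 3-byte form → E0 B8 B6.
U+BE8F: 3-byte form → EB BA 8F.
U+6742: 3-byte form → E6 9D 82.
Concatenated (26 bytes): F2 88 B3 A8 D0 8D F3 8F AD 8B F3 84 9B 9A E0 AB 97 E0 B8 B6 EB BA 8F E6 9D 82.

F2 88 B3 A8 D0 8D F3 8F AD 8B F3 84 9B 9A E0 AB 97 E0 B8 B6 EB BA 8F E6 9D 82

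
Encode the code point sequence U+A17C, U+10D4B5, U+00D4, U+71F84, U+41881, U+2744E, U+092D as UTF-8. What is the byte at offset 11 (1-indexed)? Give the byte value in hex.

1-indexed offset 11 is 0-indexed offset 10.
U+A17C → 3-byte form EA 85 BC at offsets 0–2.
U+10D4B5 → 4-byte form F4 8D 92 B5 at offsets 3–6.
U+00D4 → 2-byte form C3 94 at offsets 7–8.
U+71F84 → 4-byte form F1 B1 BE 84 at offsets 9–12.
Offset 10 falls in char 4's range; it's byte 2 of F1 B1 BE 84 = 0xB1.

0xB1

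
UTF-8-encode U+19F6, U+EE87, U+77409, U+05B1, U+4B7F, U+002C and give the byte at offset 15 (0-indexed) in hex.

U+19F6 → 3-byte form E1 A7 B6 at offsets 0–2.
U+EE87 → 3-byte form EE BA 87 at offsets 3–5.
U+77409 → 4-byte form F1 B7 90 89 at offsets 6–9.
U+05B1 → 2-byte form D6 B1 at offsets 10–11.
U+4B7F → 3-byte form E4 AD BF at offsets 12–14.
U+002C → 1-byte form 2C at offsets 15–15.
Offset 15 falls in char 6's range; it's byte 1 of 2C = 0x2C.

0x2C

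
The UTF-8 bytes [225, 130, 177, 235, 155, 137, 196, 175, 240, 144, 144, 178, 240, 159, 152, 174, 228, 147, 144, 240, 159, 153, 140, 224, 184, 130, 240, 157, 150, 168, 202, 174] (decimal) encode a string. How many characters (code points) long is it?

Byte at offset 0: 0xE1 = 11100001 → 3-byte char (#1). Advance 3.
Byte at offset 3: 0xEB = 11101011 → 3-byte char (#2). Advance 3.
Byte at offset 6: 0xC4 = 11000100 → 2-byte char (#3). Advance 2.
Byte at offset 8: 0xF0 = 11110000 → 4-byte char (#4). Advance 4.
Byte at offset 12: 0xF0 = 11110000 → 4-byte char (#5). Advance 4.
Byte at offset 16: 0xE4 = 11100100 → 3-byte char (#6). Advance 3.
Byte at offset 19: 0xF0 = 11110000 → 4-byte char (#7). Advance 4.
Byte at offset 23: 0xE0 = 11100000 → 3-byte char (#8). Advance 3.
Byte at offset 26: 0xF0 = 11110000 → 4-byte char (#9). Advance 4.
Byte at offset 30: 0xCA = 11001010 → 2-byte char (#10). Advance 2.
Reached end at offset 32 after 10 code points.

10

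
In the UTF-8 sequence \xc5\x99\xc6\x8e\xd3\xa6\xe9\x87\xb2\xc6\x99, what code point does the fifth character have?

Offset 0: leading byte 0xC5 = 11000101 → 2-byte char #1 = C5 99.
Offset 2: leading byte 0xC6 = 11000110 → 2-byte char #2 = C6 8E.
Offset 4: leading byte 0xD3 = 11010011 → 2-byte char #3 = D3 A6.
Offset 6: leading byte 0xE9 = 11101001 → 3-byte char #4 = E9 87 B2.
Offset 9: leading byte 0xC6 = 11000110 → 2-byte char #5 = C6 99.
Leading byte 0xC6 = 11000110 matches 110xxxxx → 2-byte sequence.
Byte 1: 0xC6 = 11000110, payload 00110 (5 bits).
Byte 2: 0x99 = 10011001 (10xxxxxx ✓), payload 011001.
Concatenate: 00110011001 = 0x199 (11 bits → U+0199).

U+0199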